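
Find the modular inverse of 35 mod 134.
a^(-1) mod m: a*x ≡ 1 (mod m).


Use the extended Euclidean algorithm on (134, 35); each row r = 134*s + 35*t:
r=134, s=1, t=0
r=35, s=0, t=1
q=3: r=29, s=1, t=-3   [134*(1) + 35*(-3) = 29]
q=1: r=6, s=-1, t=4   [134*(-1) + 35*(4) = 6]
q=4: r=5, s=5, t=-19   [134*(5) + 35*(-19) = 5]
q=1: r=1, s=-6, t=23   [134*(-6) + 35*(23) = 1]
q=5: r=0, s=35, t=-134   [134*(35) + 35*(-134) = 0]
GCD = 1 with t = 23, so 35*(23) ≡ 1 (mod 134)
Inverse = 23 mod 134 = 23
Check: 35 * 23 = 805 ≡ 1 (mod 134)

35^(-1) ≡ 23 (mod 134)


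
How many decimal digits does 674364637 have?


674364637 has 9 digits in base 10
floor(log10(674364637)) + 1 = floor(8.8289) + 1 = 9

9 digits (base 10)


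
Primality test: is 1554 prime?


1554 / 2 = 777 (exact division)
1554 is NOT prime.

No, 1554 is not prime


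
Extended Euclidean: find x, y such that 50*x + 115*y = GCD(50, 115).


Tabular extended Euclidean (each row: r = 50*s + 115*t):
r=50, s=1, t=0
r=115, s=0, t=1
q=0: r=50, s=1, t=0   [50*(1) + 115*(0) = 50]
q=2: r=15, s=-2, t=1   [50*(-2) + 115*(1) = 15]
q=3: r=5, s=7, t=-3   [50*(7) + 115*(-3) = 5]
q=3: r=0, s=-23, t=10   [50*(-23) + 115*(10) = 0]
GCD = 5; from the row with r=5: x=7, y=-3
Check: 50*(7) + 115*(-3) = 350 - 345 = 5

GCD = 5, x = 7, y = -3


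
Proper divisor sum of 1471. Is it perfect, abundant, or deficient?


Proper divisors: 1
Sum = 1 = 1
1 < 1471 → deficient

s(1471) = 1 (deficient)


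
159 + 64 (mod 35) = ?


159 + 64 = 223
223 mod 35 = 13


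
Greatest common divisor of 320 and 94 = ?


320 = 3 * 94 + 38
94 = 2 * 38 + 18
38 = 2 * 18 + 2
18 = 9 * 2 + 0
GCD = 2


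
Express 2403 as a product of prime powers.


2403 / 3 = 801
801 / 3 = 267
267 / 3 = 89
89 / 89 = 1
2403 = 3^3 × 89


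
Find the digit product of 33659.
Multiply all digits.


3 × 3 × 6 × 5 × 9 = 2430


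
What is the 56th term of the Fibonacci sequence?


Sequence: 1, 1, 2, 3, 5, 8, 13, 21, 34, 55, 89, 144, 233, 377, 610, 987, 1597, 2584, 4181, 6765, 10946, 17711, 28657, 46368, 75025, 121393, 196418, 317811, 514229, 832040, 1346269, 2178309, 3524578, 5702887, 9227465, 14930352, 24157817, 39088169, 63245986, 102334155, 165580141, 267914296, 433494437, 701408733, 1134903170, 1836311903, 2971215073, 4807526976, 7778742049, 12586269025, 20365011074, 32951280099, 53316291173, 86267571272, 139583862445, 225851433717
F(56) = 225851433717


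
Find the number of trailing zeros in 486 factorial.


floor(486/5) = 97
floor(486/25) = 19
floor(486/125) = 3
Total = 119

119 trailing zeros


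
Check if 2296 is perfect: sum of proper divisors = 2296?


Proper divisors of 2296: 1, 2, 4, 7, 8, 14, 28, 41, 56, 82, 164, 287, 328, 574, 1148
Sum = 1 + 2 + 4 + 7 + 8 + 14 + 28 + 41 + 56 + 82 + 164 + 287 + 328 + 574 + 1148 = 2744

No, 2296 is not perfect (2744 ≠ 2296)


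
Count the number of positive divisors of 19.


19 = 19^1
d(19) = (1+1) = 2

2 divisors


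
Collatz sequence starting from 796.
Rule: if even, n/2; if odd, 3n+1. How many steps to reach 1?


796 → 398 → 199 → 598 → 299 → 898 → 449 → 1348 → 674 → 337 → 1012 → 506 → 253 → 760 → 380 → 190 → 95 → 286 → 143 → 430 → 215 → 646 → 323 → 970 → 485 → 1456 → 728 → 364 → 182 → 91 → 274 → 137 → 412 → 206 → 103 → 310 → 155 → 466 → 233 → 700 → 350 → 175 → 526 → 263 → 790 → 395 → 1186 → 593 → 1780 → 890 → 445 → 1336 → 668 → 334 → 167 → 502 → 251 → 754 → 377 → 1132 → 566 → 283 → 850 → 425 → 1276 → 638 → 319 → 958 → 479 → 1438 → 719 → 2158 → 1079 → 3238 → 1619 → 4858 → 2429 → 7288 → 3644 → 1822 → 911 → 2734 → 1367 → 4102 → 2051 → 6154 → 3077 → 9232 → 4616 → 2308 → 1154 → 577 → 1732 → 866 → 433 → 1300 → 650 → 325 → 976 → 488 → 244 → 122 → 61 → 184 → 92 → 46 → 23 → 70 → 35 → 106 → 53 → 160 → 80 → 40 → 20 → 10 → 5 → 16 → 8 → 4 → 2 → 1
Total steps = 121

121 steps


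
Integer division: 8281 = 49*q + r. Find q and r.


8281 = 49 * 169 + 0
Check: 8281 + 0 = 8281

q = 169, r = 0


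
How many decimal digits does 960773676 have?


960773676 has 9 digits in base 10
floor(log10(960773676)) + 1 = floor(8.9826) + 1 = 9

9 digits (base 10)


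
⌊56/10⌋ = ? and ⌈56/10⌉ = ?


56/10 = 5.6000
floor = 5
ceil = 6

floor = 5, ceil = 6


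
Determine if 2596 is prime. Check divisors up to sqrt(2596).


2596 / 2 = 1298 (exact division)
2596 is NOT prime.

No, 2596 is not prime


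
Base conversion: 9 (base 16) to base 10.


9 (base 16) = 9 (decimal)
9 (decimal) = 9 (base 10)


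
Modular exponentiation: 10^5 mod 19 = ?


10^1 mod 19 = 10
10^2 mod 19 = 5
10^3 mod 19 = 12
10^4 mod 19 = 6
10^5 mod 19 = 3


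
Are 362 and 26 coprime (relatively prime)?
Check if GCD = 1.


Euclidean algorithm:
362 = 13 * 26 + 24
26 = 1 * 24 + 2
24 = 12 * 2 + 0
GCD(362, 26) = 2

No, not coprime (GCD = 2)


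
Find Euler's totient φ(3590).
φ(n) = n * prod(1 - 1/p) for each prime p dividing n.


3590 = 2 × 5 × 359
Prime factors: 2, 5, 359
φ(3590) = 3590 × (1-1/2) × (1-1/5) × (1-1/359)
= 3590 × 1/2 × 4/5 × 358/359 = 1432

φ(3590) = 1432


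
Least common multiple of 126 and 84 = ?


GCD(126, 84) = 42
LCM = 126*84/42 = 10584/42 = 252

LCM = 252


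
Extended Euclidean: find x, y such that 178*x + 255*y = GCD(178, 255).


Tabular extended Euclidean (each row: r = 178*s + 255*t):
r=178, s=1, t=0
r=255, s=0, t=1
q=0: r=178, s=1, t=0   [178*(1) + 255*(0) = 178]
q=1: r=77, s=-1, t=1   [178*(-1) + 255*(1) = 77]
q=2: r=24, s=3, t=-2   [178*(3) + 255*(-2) = 24]
q=3: r=5, s=-10, t=7   [178*(-10) + 255*(7) = 5]
q=4: r=4, s=43, t=-30   [178*(43) + 255*(-30) = 4]
q=1: r=1, s=-53, t=37   [178*(-53) + 255*(37) = 1]
q=4: r=0, s=255, t=-178   [178*(255) + 255*(-178) = 0]
GCD = 1; from the row with r=1: x=-53, y=37
Check: 178*(-53) + 255*(37) = -9434 + 9435 = 1

GCD = 1, x = -53, y = 37


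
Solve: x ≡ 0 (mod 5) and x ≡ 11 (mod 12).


M = 5*12 = 60
M1 = M/5 = 12, M2 = M/12 = 5
M1^(-1) mod 5 = 3, M2^(-1) mod 12 = 5
x = 0*12*3 + 11*5*5 = 275
275 mod 60 = 35
Check: 35 mod 5 = 0 ✓, 35 mod 12 = 11 ✓

x ≡ 35 (mod 60)


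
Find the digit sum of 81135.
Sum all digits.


8 + 1 + 1 + 3 + 5 = 18


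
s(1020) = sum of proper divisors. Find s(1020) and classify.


Proper divisors: 1, 2, 3, 4, 5, 6, 10, 12, 15, 17, 20, 30, 34, 51, 60, 68, 85, 102, 170, 204, 255, 340, 510
Sum = 1 + 2 + 3 + 4 + 5 + 6 + 10 + 12 + 15 + 17 + 20 + 30 + 34 + 51 + 60 + 68 + 85 + 102 + 170 + 204 + 255 + 340 + 510 = 2004
2004 > 1020 → abundant

s(1020) = 2004 (abundant)


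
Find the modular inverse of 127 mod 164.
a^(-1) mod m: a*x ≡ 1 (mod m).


Use the extended Euclidean algorithm on (164, 127); each row r = 164*s + 127*t:
r=164, s=1, t=0
r=127, s=0, t=1
q=1: r=37, s=1, t=-1   [164*(1) + 127*(-1) = 37]
q=3: r=16, s=-3, t=4   [164*(-3) + 127*(4) = 16]
q=2: r=5, s=7, t=-9   [164*(7) + 127*(-9) = 5]
q=3: r=1, s=-24, t=31   [164*(-24) + 127*(31) = 1]
q=5: r=0, s=127, t=-164   [164*(127) + 127*(-164) = 0]
GCD = 1 with t = 31, so 127*(31) ≡ 1 (mod 164)
Inverse = 31 mod 164 = 31
Check: 127 * 31 = 3937 ≡ 1 (mod 164)

127^(-1) ≡ 31 (mod 164)


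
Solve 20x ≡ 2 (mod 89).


GCD(20, 89) = 1, unique solution
a^(-1) mod 89 = 49
x = 49 * 2 mod 89 = 9

x ≡ 9 (mod 89)


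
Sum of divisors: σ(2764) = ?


Divisors of 2764: 1, 2, 4, 691, 1382, 2764
Sum = 1 + 2 + 4 + 691 + 1382 + 2764 = 4844

σ(2764) = 4844


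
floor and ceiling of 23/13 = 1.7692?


23/13 = 1.7692
floor = 1
ceil = 2

floor = 1, ceil = 2


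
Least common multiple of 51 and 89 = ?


GCD(51, 89) = 1
LCM = 51*89/1 = 4539/1 = 4539

LCM = 4539


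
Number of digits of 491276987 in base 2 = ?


491276987 in base 2 = 11101010010000100101010111011
Number of digits = 29

29 digits (base 2)


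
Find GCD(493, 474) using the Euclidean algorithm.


493 = 1 * 474 + 19
474 = 24 * 19 + 18
19 = 1 * 18 + 1
18 = 18 * 1 + 0
GCD = 1


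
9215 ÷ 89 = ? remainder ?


9215 = 89 * 103 + 48
Check: 9167 + 48 = 9215

q = 103, r = 48


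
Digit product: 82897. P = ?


8 × 2 × 8 × 9 × 7 = 8064


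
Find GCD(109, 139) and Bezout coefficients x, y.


Tabular extended Euclidean (each row: r = 109*s + 139*t):
r=109, s=1, t=0
r=139, s=0, t=1
q=0: r=109, s=1, t=0   [109*(1) + 139*(0) = 109]
q=1: r=30, s=-1, t=1   [109*(-1) + 139*(1) = 30]
q=3: r=19, s=4, t=-3   [109*(4) + 139*(-3) = 19]
q=1: r=11, s=-5, t=4   [109*(-5) + 139*(4) = 11]
q=1: r=8, s=9, t=-7   [109*(9) + 139*(-7) = 8]
q=1: r=3, s=-14, t=11   [109*(-14) + 139*(11) = 3]
q=2: r=2, s=37, t=-29   [109*(37) + 139*(-29) = 2]
q=1: r=1, s=-51, t=40   [109*(-51) + 139*(40) = 1]
q=2: r=0, s=139, t=-109   [109*(139) + 139*(-109) = 0]
GCD = 1; from the row with r=1: x=-51, y=40
Check: 109*(-51) + 139*(40) = -5559 + 5560 = 1

GCD = 1, x = -51, y = 40


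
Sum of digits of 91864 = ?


9 + 1 + 8 + 6 + 4 = 28


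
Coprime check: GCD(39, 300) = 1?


Euclidean algorithm:
300 = 7 * 39 + 27
39 = 1 * 27 + 12
27 = 2 * 12 + 3
12 = 4 * 3 + 0
GCD(39, 300) = 3

No, not coprime (GCD = 3)


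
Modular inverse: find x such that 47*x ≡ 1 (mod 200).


Use the extended Euclidean algorithm on (200, 47); each row r = 200*s + 47*t:
r=200, s=1, t=0
r=47, s=0, t=1
q=4: r=12, s=1, t=-4   [200*(1) + 47*(-4) = 12]
q=3: r=11, s=-3, t=13   [200*(-3) + 47*(13) = 11]
q=1: r=1, s=4, t=-17   [200*(4) + 47*(-17) = 1]
q=11: r=0, s=-47, t=200   [200*(-47) + 47*(200) = 0]
GCD = 1 with t = -17, so 47*(-17) ≡ 1 (mod 200)
Inverse = -17 mod 200 = 183
Check: 47 * 183 = 8601 ≡ 1 (mod 200)

47^(-1) ≡ 183 (mod 200)


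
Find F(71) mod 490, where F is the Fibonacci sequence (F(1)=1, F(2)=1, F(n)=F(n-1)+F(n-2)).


F(k) mod 490 for k=1..71:
1, 1, 2, 3, 5, 8, 13, 21, 34, 55, 89, 144, 233, 377, 120, 7, 127, 134, 261, 395, 166, 71, 237, 308, 55, 363, 418, 291, 219, 20, 239, 259, 8, 267, 275, 52, 327, 379, 216, 105, 321, 426, 257, 193, 450, 153, 113, 266, 379, 155, 44, 199, 243, 442, 195, 147, 342, 489, 341, 340, 191, 41, 232, 273, 15, 288, 303, 101, 404, 15, 419
F(71) mod 490 = 419


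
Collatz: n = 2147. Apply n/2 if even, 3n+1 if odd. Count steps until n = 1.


2147 → 6442 → 3221 → 9664 → 4832 → 2416 → 1208 → 604 → 302 → 151 → 454 → 227 → 682 → 341 → 1024 → 512 → 256 → 128 → 64 → 32 → 16 → 8 → 4 → 2 → 1
Total steps = 24

24 steps


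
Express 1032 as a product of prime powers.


1032 / 2 = 516
516 / 2 = 258
258 / 2 = 129
129 / 3 = 43
43 / 43 = 1
1032 = 2^3 × 3 × 43


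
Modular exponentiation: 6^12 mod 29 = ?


6^1 mod 29 = 6
6^2 mod 29 = 7
6^3 mod 29 = 13
6^4 mod 29 = 20
6^5 mod 29 = 4
6^6 mod 29 = 24
6^7 mod 29 = 28
6^8 mod 29 = 23
6^9 mod 29 = 22
6^10 mod 29 = 16
6^11 mod 29 = 9
6^12 mod 29 = 25


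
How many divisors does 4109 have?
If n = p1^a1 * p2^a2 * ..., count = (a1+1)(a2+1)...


4109 = 7^1 × 587^1
d(4109) = (1+1) × (1+1) = 4

4 divisors


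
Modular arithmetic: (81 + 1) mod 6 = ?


81 + 1 = 82
82 mod 6 = 4


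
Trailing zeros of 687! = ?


floor(687/5) = 137
floor(687/25) = 27
floor(687/125) = 5
floor(687/625) = 1
Total = 170

170 trailing zeros


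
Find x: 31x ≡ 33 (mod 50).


GCD(31, 50) = 1, unique solution
a^(-1) mod 50 = 21
x = 21 * 33 mod 50 = 43

x ≡ 43 (mod 50)


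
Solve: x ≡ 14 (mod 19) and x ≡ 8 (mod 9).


M = 19*9 = 171
M1 = M/19 = 9, M2 = M/9 = 19
M1^(-1) mod 19 = 17, M2^(-1) mod 9 = 1
x = 14*9*17 + 8*19*1 = 2294
2294 mod 171 = 71
Check: 71 mod 19 = 14 ✓, 71 mod 9 = 8 ✓

x ≡ 71 (mod 171)


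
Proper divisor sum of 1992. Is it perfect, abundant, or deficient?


Proper divisors: 1, 2, 3, 4, 6, 8, 12, 24, 83, 166, 249, 332, 498, 664, 996
Sum = 1 + 2 + 3 + 4 + 6 + 8 + 12 + 24 + 83 + 166 + 249 + 332 + 498 + 664 + 996 = 3048
3048 > 1992 → abundant

s(1992) = 3048 (abundant)


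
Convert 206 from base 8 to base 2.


206 (base 8) = 134 (decimal)
134 (decimal) = 10000110 (base 2)


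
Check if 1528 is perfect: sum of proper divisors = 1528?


Proper divisors of 1528: 1, 2, 4, 8, 191, 382, 764
Sum = 1 + 2 + 4 + 8 + 191 + 382 + 764 = 1352

No, 1528 is not perfect (1352 ≠ 1528)


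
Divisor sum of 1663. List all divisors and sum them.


Divisors of 1663: 1, 1663
Sum = 1 + 1663 = 1664

σ(1663) = 1664


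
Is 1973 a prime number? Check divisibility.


Check divisors up to sqrt(1973) = 44.4185
No divisors found.
1973 is prime.

Yes, 1973 is prime


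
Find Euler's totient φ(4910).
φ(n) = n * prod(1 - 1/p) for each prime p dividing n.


4910 = 2 × 5 × 491
Prime factors: 2, 5, 491
φ(4910) = 4910 × (1-1/2) × (1-1/5) × (1-1/491)
= 4910 × 1/2 × 4/5 × 490/491 = 1960

φ(4910) = 1960


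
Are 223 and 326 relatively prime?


Euclidean algorithm:
326 = 1 * 223 + 103
223 = 2 * 103 + 17
103 = 6 * 17 + 1
17 = 17 * 1 + 0
GCD(223, 326) = 1

Yes, coprime (GCD = 1)


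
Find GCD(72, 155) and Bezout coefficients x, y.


Tabular extended Euclidean (each row: r = 72*s + 155*t):
r=72, s=1, t=0
r=155, s=0, t=1
q=0: r=72, s=1, t=0   [72*(1) + 155*(0) = 72]
q=2: r=11, s=-2, t=1   [72*(-2) + 155*(1) = 11]
q=6: r=6, s=13, t=-6   [72*(13) + 155*(-6) = 6]
q=1: r=5, s=-15, t=7   [72*(-15) + 155*(7) = 5]
q=1: r=1, s=28, t=-13   [72*(28) + 155*(-13) = 1]
q=5: r=0, s=-155, t=72   [72*(-155) + 155*(72) = 0]
GCD = 1; from the row with r=1: x=28, y=-13
Check: 72*(28) + 155*(-13) = 2016 - 2015 = 1

GCD = 1, x = 28, y = -13


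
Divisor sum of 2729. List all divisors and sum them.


Divisors of 2729: 1, 2729
Sum = 1 + 2729 = 2730

σ(2729) = 2730


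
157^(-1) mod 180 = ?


Use the extended Euclidean algorithm on (180, 157); each row r = 180*s + 157*t:
r=180, s=1, t=0
r=157, s=0, t=1
q=1: r=23, s=1, t=-1   [180*(1) + 157*(-1) = 23]
q=6: r=19, s=-6, t=7   [180*(-6) + 157*(7) = 19]
q=1: r=4, s=7, t=-8   [180*(7) + 157*(-8) = 4]
q=4: r=3, s=-34, t=39   [180*(-34) + 157*(39) = 3]
q=1: r=1, s=41, t=-47   [180*(41) + 157*(-47) = 1]
q=3: r=0, s=-157, t=180   [180*(-157) + 157*(180) = 0]
GCD = 1 with t = -47, so 157*(-47) ≡ 1 (mod 180)
Inverse = -47 mod 180 = 133
Check: 157 * 133 = 20881 ≡ 1 (mod 180)

157^(-1) ≡ 133 (mod 180)


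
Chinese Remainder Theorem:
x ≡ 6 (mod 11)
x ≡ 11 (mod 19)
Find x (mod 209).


M = 11*19 = 209
M1 = M/11 = 19, M2 = M/19 = 11
M1^(-1) mod 11 = 7, M2^(-1) mod 19 = 7
x = 6*19*7 + 11*11*7 = 1645
1645 mod 209 = 182
Check: 182 mod 11 = 6 ✓, 182 mod 19 = 11 ✓

x ≡ 182 (mod 209)


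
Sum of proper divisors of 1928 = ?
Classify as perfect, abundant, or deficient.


Proper divisors: 1, 2, 4, 8, 241, 482, 964
Sum = 1 + 2 + 4 + 8 + 241 + 482 + 964 = 1702
1702 < 1928 → deficient

s(1928) = 1702 (deficient)


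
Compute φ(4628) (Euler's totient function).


4628 = 2^2 × 13 × 89
Prime factors: 2, 13, 89
φ(4628) = 4628 × (1-1/2) × (1-1/13) × (1-1/89)
= 4628 × 1/2 × 12/13 × 88/89 = 2112

φ(4628) = 2112


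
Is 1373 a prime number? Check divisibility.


Check divisors up to sqrt(1373) = 37.0540
No divisors found.
1373 is prime.

Yes, 1373 is prime


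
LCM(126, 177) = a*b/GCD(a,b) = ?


GCD(126, 177) = 3
LCM = 126*177/3 = 22302/3 = 7434

LCM = 7434


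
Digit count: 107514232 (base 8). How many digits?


107514232 in base 8 = 632104570
Number of digits = 9

9 digits (base 8)


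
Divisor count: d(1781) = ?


1781 = 13^1 × 137^1
d(1781) = (1+1) × (1+1) = 4

4 divisors


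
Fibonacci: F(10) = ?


Sequence: 1, 1, 2, 3, 5, 8, 13, 21, 34, 55
F(10) = 55


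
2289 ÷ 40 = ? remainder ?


2289 = 40 * 57 + 9
Check: 2280 + 9 = 2289

q = 57, r = 9


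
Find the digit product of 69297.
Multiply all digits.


6 × 9 × 2 × 9 × 7 = 6804


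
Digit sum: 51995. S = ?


5 + 1 + 9 + 9 + 5 = 29


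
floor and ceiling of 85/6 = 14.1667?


85/6 = 14.1667
floor = 14
ceil = 15

floor = 14, ceil = 15


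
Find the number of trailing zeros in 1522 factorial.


floor(1522/5) = 304
floor(1522/25) = 60
floor(1522/125) = 12
floor(1522/625) = 2
Total = 378

378 trailing zeros


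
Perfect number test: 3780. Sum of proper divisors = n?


Proper divisors of 3780: 1, 2, 3, 4, 5, 6, 7, 9, 10, 12, 14, 15, 18, 20, 21, 27, 28, 30, 35, 36, 42, 45, 54, 60, 63, 70, 84, 90, 105, 108, 126, 135, 140, 180, 189, 210, 252, 270, 315, 378, 420, 540, 630, 756, 945, 1260, 1890
Sum = 1 + 2 + 3 + 4 + 5 + 6 + 7 + 9 + 10 + 12 + 14 + 15 + 18 + 20 + 21 + 27 + 28 + 30 + 35 + 36 + 42 + 45 + 54 + 60 + 63 + 70 + 84 + 90 + 105 + 108 + 126 + 135 + 140 + 180 + 189 + 210 + 252 + 270 + 315 + 378 + 420 + 540 + 630 + 756 + 945 + 1260 + 1890 = 9660

No, 3780 is not perfect (9660 ≠ 3780)


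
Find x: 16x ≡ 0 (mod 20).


GCD(16, 20) = 4 divides 0
Divide: 4x ≡ 0 (mod 5)
x ≡ 0 (mod 5)


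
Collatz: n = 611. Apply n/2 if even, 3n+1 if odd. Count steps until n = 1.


611 → 1834 → 917 → 2752 → 1376 → 688 → 344 → 172 → 86 → 43 → 130 → 65 → 196 → 98 → 49 → 148 → 74 → 37 → 112 → 56 → 28 → 14 → 7 → 22 → 11 → 34 → 17 → 52 → 26 → 13 → 40 → 20 → 10 → 5 → 16 → 8 → 4 → 2 → 1
Total steps = 38

38 steps


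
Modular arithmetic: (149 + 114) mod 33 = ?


149 + 114 = 263
263 mod 33 = 32


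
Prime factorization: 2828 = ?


2828 / 2 = 1414
1414 / 2 = 707
707 / 7 = 101
101 / 101 = 1
2828 = 2^2 × 7 × 101


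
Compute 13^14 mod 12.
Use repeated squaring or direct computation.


13^1 mod 12 = 1
13^2 mod 12 = 1
13^3 mod 12 = 1
13^4 mod 12 = 1
13^5 mod 12 = 1
13^6 mod 12 = 1
13^7 mod 12 = 1
13^8 mod 12 = 1
13^9 mod 12 = 1
13^10 mod 12 = 1
13^11 mod 12 = 1
13^12 mod 12 = 1
13^13 mod 12 = 1
13^14 mod 12 = 1


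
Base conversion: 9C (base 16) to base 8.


9C (base 16) = 156 (decimal)
156 (decimal) = 234 (base 8)


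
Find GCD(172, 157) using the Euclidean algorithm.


172 = 1 * 157 + 15
157 = 10 * 15 + 7
15 = 2 * 7 + 1
7 = 7 * 1 + 0
GCD = 1


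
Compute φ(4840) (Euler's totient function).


4840 = 2^3 × 5 × 11^2
Prime factors: 2, 5, 11
φ(4840) = 4840 × (1-1/2) × (1-1/5) × (1-1/11)
= 4840 × 1/2 × 4/5 × 10/11 = 1760

φ(4840) = 1760


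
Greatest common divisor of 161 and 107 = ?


161 = 1 * 107 + 54
107 = 1 * 54 + 53
54 = 1 * 53 + 1
53 = 53 * 1 + 0
GCD = 1


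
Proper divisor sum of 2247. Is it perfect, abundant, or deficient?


Proper divisors: 1, 3, 7, 21, 107, 321, 749
Sum = 1 + 3 + 7 + 21 + 107 + 321 + 749 = 1209
1209 < 2247 → deficient

s(2247) = 1209 (deficient)


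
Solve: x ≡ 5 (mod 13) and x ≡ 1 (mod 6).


M = 13*6 = 78
M1 = M/13 = 6, M2 = M/6 = 13
M1^(-1) mod 13 = 11, M2^(-1) mod 6 = 1
x = 5*6*11 + 1*13*1 = 343
343 mod 78 = 31
Check: 31 mod 13 = 5 ✓, 31 mod 6 = 1 ✓

x ≡ 31 (mod 78)


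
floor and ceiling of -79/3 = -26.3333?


-79/3 = -26.3333
floor = -27
ceil = -26

floor = -27, ceil = -26


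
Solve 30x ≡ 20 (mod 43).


GCD(30, 43) = 1, unique solution
a^(-1) mod 43 = 33
x = 33 * 20 mod 43 = 15

x ≡ 15 (mod 43)


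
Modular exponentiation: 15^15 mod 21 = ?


15^1 mod 21 = 15
15^2 mod 21 = 15
15^3 mod 21 = 15
15^4 mod 21 = 15
15^5 mod 21 = 15
15^6 mod 21 = 15
15^7 mod 21 = 15
15^8 mod 21 = 15
15^9 mod 21 = 15
15^10 mod 21 = 15
15^11 mod 21 = 15
15^12 mod 21 = 15
15^13 mod 21 = 15
15^14 mod 21 = 15
15^15 mod 21 = 15


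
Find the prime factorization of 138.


138 / 2 = 69
69 / 3 = 23
23 / 23 = 1
138 = 2 × 3 × 23


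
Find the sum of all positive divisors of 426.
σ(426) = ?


Divisors of 426: 1, 2, 3, 6, 71, 142, 213, 426
Sum = 1 + 2 + 3 + 6 + 71 + 142 + 213 + 426 = 864

σ(426) = 864


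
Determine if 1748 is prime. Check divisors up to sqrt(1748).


1748 / 2 = 874 (exact division)
1748 is NOT prime.

No, 1748 is not prime


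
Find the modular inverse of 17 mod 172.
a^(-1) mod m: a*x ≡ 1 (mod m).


Use the extended Euclidean algorithm on (172, 17); each row r = 172*s + 17*t:
r=172, s=1, t=0
r=17, s=0, t=1
q=10: r=2, s=1, t=-10   [172*(1) + 17*(-10) = 2]
q=8: r=1, s=-8, t=81   [172*(-8) + 17*(81) = 1]
q=2: r=0, s=17, t=-172   [172*(17) + 17*(-172) = 0]
GCD = 1 with t = 81, so 17*(81) ≡ 1 (mod 172)
Inverse = 81 mod 172 = 81
Check: 17 * 81 = 1377 ≡ 1 (mod 172)

17^(-1) ≡ 81 (mod 172)


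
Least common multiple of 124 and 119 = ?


GCD(124, 119) = 1
LCM = 124*119/1 = 14756/1 = 14756

LCM = 14756


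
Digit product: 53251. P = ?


5 × 3 × 2 × 5 × 1 = 150


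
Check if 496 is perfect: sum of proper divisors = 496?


Proper divisors of 496: 1, 2, 4, 8, 16, 31, 62, 124, 248
Sum = 1 + 2 + 4 + 8 + 16 + 31 + 62 + 124 + 248 = 496

Yes, 496 is perfect (496 = 496)


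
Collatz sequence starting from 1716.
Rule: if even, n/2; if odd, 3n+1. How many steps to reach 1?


1716 → 858 → 429 → 1288 → 644 → 322 → 161 → 484 → 242 → 121 → 364 → 182 → 91 → 274 → 137 → 412 → 206 → 103 → 310 → 155 → 466 → 233 → 700 → 350 → 175 → 526 → 263 → 790 → 395 → 1186 → 593 → 1780 → 890 → 445 → 1336 → 668 → 334 → 167 → 502 → 251 → 754 → 377 → 1132 → 566 → 283 → 850 → 425 → 1276 → 638 → 319 → 958 → 479 → 1438 → 719 → 2158 → 1079 → 3238 → 1619 → 4858 → 2429 → 7288 → 3644 → 1822 → 911 → 2734 → 1367 → 4102 → 2051 → 6154 → 3077 → 9232 → 4616 → 2308 → 1154 → 577 → 1732 → 866 → 433 → 1300 → 650 → 325 → 976 → 488 → 244 → 122 → 61 → 184 → 92 → 46 → 23 → 70 → 35 → 106 → 53 → 160 → 80 → 40 → 20 → 10 → 5 → 16 → 8 → 4 → 2 → 1
Total steps = 104

104 steps


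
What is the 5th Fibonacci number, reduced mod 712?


F(k) mod 712 for k=1..5:
1, 1, 2, 3, 5
F(5) mod 712 = 5


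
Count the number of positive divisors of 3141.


3141 = 3^2 × 349^1
d(3141) = (2+1) × (1+1) = 6

6 divisors


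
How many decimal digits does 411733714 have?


411733714 has 9 digits in base 10
floor(log10(411733714)) + 1 = floor(8.6146) + 1 = 9

9 digits (base 10)


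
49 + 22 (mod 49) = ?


49 + 22 = 71
71 mod 49 = 22


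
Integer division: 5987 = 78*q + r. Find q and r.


5987 = 78 * 76 + 59
Check: 5928 + 59 = 5987

q = 76, r = 59


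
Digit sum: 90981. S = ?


9 + 0 + 9 + 8 + 1 = 27


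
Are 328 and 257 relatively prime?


Euclidean algorithm:
328 = 1 * 257 + 71
257 = 3 * 71 + 44
71 = 1 * 44 + 27
44 = 1 * 27 + 17
27 = 1 * 17 + 10
17 = 1 * 10 + 7
10 = 1 * 7 + 3
7 = 2 * 3 + 1
3 = 3 * 1 + 0
GCD(328, 257) = 1

Yes, coprime (GCD = 1)


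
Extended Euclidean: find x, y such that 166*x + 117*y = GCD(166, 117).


Tabular extended Euclidean (each row: r = 166*s + 117*t):
r=166, s=1, t=0
r=117, s=0, t=1
q=1: r=49, s=1, t=-1   [166*(1) + 117*(-1) = 49]
q=2: r=19, s=-2, t=3   [166*(-2) + 117*(3) = 19]
q=2: r=11, s=5, t=-7   [166*(5) + 117*(-7) = 11]
q=1: r=8, s=-7, t=10   [166*(-7) + 117*(10) = 8]
q=1: r=3, s=12, t=-17   [166*(12) + 117*(-17) = 3]
q=2: r=2, s=-31, t=44   [166*(-31) + 117*(44) = 2]
q=1: r=1, s=43, t=-61   [166*(43) + 117*(-61) = 1]
q=2: r=0, s=-117, t=166   [166*(-117) + 117*(166) = 0]
GCD = 1; from the row with r=1: x=43, y=-61
Check: 166*(43) + 117*(-61) = 7138 - 7137 = 1

GCD = 1, x = 43, y = -61


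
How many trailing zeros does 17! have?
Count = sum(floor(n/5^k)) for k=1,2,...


floor(17/5) = 3
Total = 3

3 trailing zeros


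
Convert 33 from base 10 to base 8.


33 (base 10) = 33 (decimal)
33 (decimal) = 41 (base 8)


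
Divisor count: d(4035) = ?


4035 = 3^1 × 5^1 × 269^1
d(4035) = (1+1) × (1+1) × (1+1) = 8

8 divisors


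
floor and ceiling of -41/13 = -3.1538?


-41/13 = -3.1538
floor = -4
ceil = -3

floor = -4, ceil = -3


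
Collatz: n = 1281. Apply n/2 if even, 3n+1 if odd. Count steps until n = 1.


1281 → 3844 → 1922 → 961 → 2884 → 1442 → 721 → 2164 → 1082 → 541 → 1624 → 812 → 406 → 203 → 610 → 305 → 916 → 458 → 229 → 688 → 344 → 172 → 86 → 43 → 130 → 65 → 196 → 98 → 49 → 148 → 74 → 37 → 112 → 56 → 28 → 14 → 7 → 22 → 11 → 34 → 17 → 52 → 26 → 13 → 40 → 20 → 10 → 5 → 16 → 8 → 4 → 2 → 1
Total steps = 52

52 steps


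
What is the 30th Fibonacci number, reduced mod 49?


F(k) mod 49 for k=1..30:
1, 1, 2, 3, 5, 8, 13, 21, 34, 6, 40, 46, 37, 34, 22, 7, 29, 36, 16, 3, 19, 22, 41, 14, 6, 20, 26, 46, 23, 20
F(30) mod 49 = 20


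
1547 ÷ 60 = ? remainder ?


1547 = 60 * 25 + 47
Check: 1500 + 47 = 1547

q = 25, r = 47


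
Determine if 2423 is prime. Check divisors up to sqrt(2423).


Check divisors up to sqrt(2423) = 49.2240
No divisors found.
2423 is prime.

Yes, 2423 is prime


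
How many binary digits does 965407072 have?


965407072 in base 2 = 111001100010101111000101100000
Number of digits = 30

30 digits (base 2)


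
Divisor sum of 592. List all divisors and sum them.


Divisors of 592: 1, 2, 4, 8, 16, 37, 74, 148, 296, 592
Sum = 1 + 2 + 4 + 8 + 16 + 37 + 74 + 148 + 296 + 592 = 1178

σ(592) = 1178


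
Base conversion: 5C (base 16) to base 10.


5C (base 16) = 92 (decimal)
92 (decimal) = 92 (base 10)


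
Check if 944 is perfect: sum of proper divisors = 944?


Proper divisors of 944: 1, 2, 4, 8, 16, 59, 118, 236, 472
Sum = 1 + 2 + 4 + 8 + 16 + 59 + 118 + 236 + 472 = 916

No, 944 is not perfect (916 ≠ 944)


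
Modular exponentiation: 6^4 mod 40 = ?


6^1 mod 40 = 6
6^2 mod 40 = 36
6^3 mod 40 = 16
6^4 mod 40 = 16


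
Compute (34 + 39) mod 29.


34 + 39 = 73
73 mod 29 = 15


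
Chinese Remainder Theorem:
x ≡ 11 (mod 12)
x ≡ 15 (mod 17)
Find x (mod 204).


M = 12*17 = 204
M1 = M/12 = 17, M2 = M/17 = 12
M1^(-1) mod 12 = 5, M2^(-1) mod 17 = 10
x = 11*17*5 + 15*12*10 = 2735
2735 mod 204 = 83
Check: 83 mod 12 = 11 ✓, 83 mod 17 = 15 ✓

x ≡ 83 (mod 204)


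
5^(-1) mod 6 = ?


Use the extended Euclidean algorithm on (6, 5); each row r = 6*s + 5*t:
r=6, s=1, t=0
r=5, s=0, t=1
q=1: r=1, s=1, t=-1   [6*(1) + 5*(-1) = 1]
q=5: r=0, s=-5, t=6   [6*(-5) + 5*(6) = 0]
GCD = 1 with t = -1, so 5*(-1) ≡ 1 (mod 6)
Inverse = -1 mod 6 = 5
Check: 5 * 5 = 25 ≡ 1 (mod 6)

5^(-1) ≡ 5 (mod 6)


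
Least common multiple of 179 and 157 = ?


GCD(179, 157) = 1
LCM = 179*157/1 = 28103/1 = 28103

LCM = 28103


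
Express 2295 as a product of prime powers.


2295 / 3 = 765
765 / 3 = 255
255 / 3 = 85
85 / 5 = 17
17 / 17 = 1
2295 = 3^3 × 5 × 17


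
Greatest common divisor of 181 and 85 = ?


181 = 2 * 85 + 11
85 = 7 * 11 + 8
11 = 1 * 8 + 3
8 = 2 * 3 + 2
3 = 1 * 2 + 1
2 = 2 * 1 + 0
GCD = 1


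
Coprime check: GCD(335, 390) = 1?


Euclidean algorithm:
390 = 1 * 335 + 55
335 = 6 * 55 + 5
55 = 11 * 5 + 0
GCD(335, 390) = 5

No, not coprime (GCD = 5)


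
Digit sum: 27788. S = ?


2 + 7 + 7 + 8 + 8 = 32


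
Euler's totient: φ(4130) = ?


4130 = 2 × 5 × 7 × 59
Prime factors: 2, 5, 7, 59
φ(4130) = 4130 × (1-1/2) × (1-1/5) × (1-1/7) × (1-1/59)
= 4130 × 1/2 × 4/5 × 6/7 × 58/59 = 1392

φ(4130) = 1392


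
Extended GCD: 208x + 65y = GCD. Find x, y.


Tabular extended Euclidean (each row: r = 208*s + 65*t):
r=208, s=1, t=0
r=65, s=0, t=1
q=3: r=13, s=1, t=-3   [208*(1) + 65*(-3) = 13]
q=5: r=0, s=-5, t=16   [208*(-5) + 65*(16) = 0]
GCD = 13; from the row with r=13: x=1, y=-3
Check: 208*(1) + 65*(-3) = 208 - 195 = 13

GCD = 13, x = 1, y = -3


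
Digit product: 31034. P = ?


3 × 1 × 0 × 3 × 4 = 0


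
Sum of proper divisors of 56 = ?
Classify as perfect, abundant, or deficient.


Proper divisors: 1, 2, 4, 7, 8, 14, 28
Sum = 1 + 2 + 4 + 7 + 8 + 14 + 28 = 64
64 > 56 → abundant

s(56) = 64 (abundant)


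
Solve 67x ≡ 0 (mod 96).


GCD(67, 96) = 1, unique solution
a^(-1) mod 96 = 43
x = 43 * 0 mod 96 = 0

x ≡ 0 (mod 96)


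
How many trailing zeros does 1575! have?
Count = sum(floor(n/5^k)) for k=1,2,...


floor(1575/5) = 315
floor(1575/25) = 63
floor(1575/125) = 12
floor(1575/625) = 2
Total = 392

392 trailing zeros


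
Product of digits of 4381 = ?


4 × 3 × 8 × 1 = 96


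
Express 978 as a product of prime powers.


978 / 2 = 489
489 / 3 = 163
163 / 163 = 1
978 = 2 × 3 × 163


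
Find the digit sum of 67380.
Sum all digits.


6 + 7 + 3 + 8 + 0 = 24


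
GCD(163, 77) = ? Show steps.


163 = 2 * 77 + 9
77 = 8 * 9 + 5
9 = 1 * 5 + 4
5 = 1 * 4 + 1
4 = 4 * 1 + 0
GCD = 1


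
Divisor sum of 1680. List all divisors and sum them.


Divisors of 1680: 1, 2, 3, 4, 5, 6, 7, 8, 10, 12, 14, 15, 16, 20, 21, 24, 28, 30, 35, 40, 42, 48, 56, 60, 70, 80, 84, 105, 112, 120, 140, 168, 210, 240, 280, 336, 420, 560, 840, 1680
Sum = 1 + 2 + 3 + 4 + 5 + 6 + 7 + 8 + 10 + 12 + 14 + 15 + 16 + 20 + 21 + 24 + 28 + 30 + 35 + 40 + 42 + 48 + 56 + 60 + 70 + 80 + 84 + 105 + 112 + 120 + 140 + 168 + 210 + 240 + 280 + 336 + 420 + 560 + 840 + 1680 = 5952

σ(1680) = 5952


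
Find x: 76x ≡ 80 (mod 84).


GCD(76, 84) = 4 divides 80
Divide: 19x ≡ 20 (mod 21)
x ≡ 11 (mod 21)


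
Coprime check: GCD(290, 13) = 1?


Euclidean algorithm:
290 = 22 * 13 + 4
13 = 3 * 4 + 1
4 = 4 * 1 + 0
GCD(290, 13) = 1

Yes, coprime (GCD = 1)


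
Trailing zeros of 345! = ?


floor(345/5) = 69
floor(345/25) = 13
floor(345/125) = 2
Total = 84

84 trailing zeros


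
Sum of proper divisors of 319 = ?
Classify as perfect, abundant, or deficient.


Proper divisors: 1, 11, 29
Sum = 1 + 11 + 29 = 41
41 < 319 → deficient

s(319) = 41 (deficient)


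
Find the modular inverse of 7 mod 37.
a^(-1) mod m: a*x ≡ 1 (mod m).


Use the extended Euclidean algorithm on (37, 7); each row r = 37*s + 7*t:
r=37, s=1, t=0
r=7, s=0, t=1
q=5: r=2, s=1, t=-5   [37*(1) + 7*(-5) = 2]
q=3: r=1, s=-3, t=16   [37*(-3) + 7*(16) = 1]
q=2: r=0, s=7, t=-37   [37*(7) + 7*(-37) = 0]
GCD = 1 with t = 16, so 7*(16) ≡ 1 (mod 37)
Inverse = 16 mod 37 = 16
Check: 7 * 16 = 112 ≡ 1 (mod 37)

7^(-1) ≡ 16 (mod 37)


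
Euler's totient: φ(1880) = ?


1880 = 2^3 × 5 × 47
Prime factors: 2, 5, 47
φ(1880) = 1880 × (1-1/2) × (1-1/5) × (1-1/47)
= 1880 × 1/2 × 4/5 × 46/47 = 736

φ(1880) = 736


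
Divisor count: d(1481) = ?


1481 = 1481^1
d(1481) = (1+1) = 2

2 divisors


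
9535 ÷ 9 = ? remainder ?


9535 = 9 * 1059 + 4
Check: 9531 + 4 = 9535

q = 1059, r = 4


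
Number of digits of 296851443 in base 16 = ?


296851443 in base 16 = 11B197F3
Number of digits = 8

8 digits (base 16)


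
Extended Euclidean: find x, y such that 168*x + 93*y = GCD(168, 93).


Tabular extended Euclidean (each row: r = 168*s + 93*t):
r=168, s=1, t=0
r=93, s=0, t=1
q=1: r=75, s=1, t=-1   [168*(1) + 93*(-1) = 75]
q=1: r=18, s=-1, t=2   [168*(-1) + 93*(2) = 18]
q=4: r=3, s=5, t=-9   [168*(5) + 93*(-9) = 3]
q=6: r=0, s=-31, t=56   [168*(-31) + 93*(56) = 0]
GCD = 3; from the row with r=3: x=5, y=-9
Check: 168*(5) + 93*(-9) = 840 - 837 = 3

GCD = 3, x = 5, y = -9


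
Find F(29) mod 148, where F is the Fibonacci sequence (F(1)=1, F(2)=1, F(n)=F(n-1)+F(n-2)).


F(k) mod 148 for k=1..29:
1, 1, 2, 3, 5, 8, 13, 21, 34, 55, 89, 144, 85, 81, 18, 99, 117, 68, 37, 105, 142, 99, 93, 44, 137, 33, 22, 55, 77
F(29) mod 148 = 77


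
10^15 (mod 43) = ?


10^1 mod 43 = 10
10^2 mod 43 = 14
10^3 mod 43 = 11
10^4 mod 43 = 24
10^5 mod 43 = 25
10^6 mod 43 = 35
10^7 mod 43 = 6
10^8 mod 43 = 17
10^9 mod 43 = 41
10^10 mod 43 = 23
10^11 mod 43 = 15
10^12 mod 43 = 21
10^13 mod 43 = 38
10^14 mod 43 = 36
10^15 mod 43 = 16


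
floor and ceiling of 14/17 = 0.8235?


14/17 = 0.8235
floor = 0
ceil = 1

floor = 0, ceil = 1


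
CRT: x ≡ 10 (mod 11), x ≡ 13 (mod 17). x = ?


M = 11*17 = 187
M1 = M/11 = 17, M2 = M/17 = 11
M1^(-1) mod 11 = 2, M2^(-1) mod 17 = 14
x = 10*17*2 + 13*11*14 = 2342
2342 mod 187 = 98
Check: 98 mod 11 = 10 ✓, 98 mod 17 = 13 ✓

x ≡ 98 (mod 187)


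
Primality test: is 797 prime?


Check divisors up to sqrt(797) = 28.2312
No divisors found.
797 is prime.

Yes, 797 is prime


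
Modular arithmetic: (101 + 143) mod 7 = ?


101 + 143 = 244
244 mod 7 = 6


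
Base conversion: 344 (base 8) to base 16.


344 (base 8) = 228 (decimal)
228 (decimal) = E4 (base 16)


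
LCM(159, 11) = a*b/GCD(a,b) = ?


GCD(159, 11) = 1
LCM = 159*11/1 = 1749/1 = 1749

LCM = 1749


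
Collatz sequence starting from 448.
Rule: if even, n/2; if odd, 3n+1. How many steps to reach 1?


448 → 224 → 112 → 56 → 28 → 14 → 7 → 22 → 11 → 34 → 17 → 52 → 26 → 13 → 40 → 20 → 10 → 5 → 16 → 8 → 4 → 2 → 1
Total steps = 22

22 steps


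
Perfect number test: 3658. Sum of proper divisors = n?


Proper divisors of 3658: 1, 2, 31, 59, 62, 118, 1829
Sum = 1 + 2 + 31 + 59 + 62 + 118 + 1829 = 2102

No, 3658 is not perfect (2102 ≠ 3658)


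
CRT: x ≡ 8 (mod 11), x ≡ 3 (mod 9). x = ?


M = 11*9 = 99
M1 = M/11 = 9, M2 = M/9 = 11
M1^(-1) mod 11 = 5, M2^(-1) mod 9 = 5
x = 8*9*5 + 3*11*5 = 525
525 mod 99 = 30
Check: 30 mod 11 = 8 ✓, 30 mod 9 = 3 ✓

x ≡ 30 (mod 99)


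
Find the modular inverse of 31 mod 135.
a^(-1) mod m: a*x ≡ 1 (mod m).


Use the extended Euclidean algorithm on (135, 31); each row r = 135*s + 31*t:
r=135, s=1, t=0
r=31, s=0, t=1
q=4: r=11, s=1, t=-4   [135*(1) + 31*(-4) = 11]
q=2: r=9, s=-2, t=9   [135*(-2) + 31*(9) = 9]
q=1: r=2, s=3, t=-13   [135*(3) + 31*(-13) = 2]
q=4: r=1, s=-14, t=61   [135*(-14) + 31*(61) = 1]
q=2: r=0, s=31, t=-135   [135*(31) + 31*(-135) = 0]
GCD = 1 with t = 61, so 31*(61) ≡ 1 (mod 135)
Inverse = 61 mod 135 = 61
Check: 31 * 61 = 1891 ≡ 1 (mod 135)

31^(-1) ≡ 61 (mod 135)


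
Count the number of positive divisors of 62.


62 = 2^1 × 31^1
d(62) = (1+1) × (1+1) = 4

4 divisors


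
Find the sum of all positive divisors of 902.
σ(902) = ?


Divisors of 902: 1, 2, 11, 22, 41, 82, 451, 902
Sum = 1 + 2 + 11 + 22 + 41 + 82 + 451 + 902 = 1512

σ(902) = 1512


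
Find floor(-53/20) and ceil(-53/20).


-53/20 = -2.6500
floor = -3
ceil = -2

floor = -3, ceil = -2


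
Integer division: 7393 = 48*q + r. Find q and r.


7393 = 48 * 154 + 1
Check: 7392 + 1 = 7393

q = 154, r = 1


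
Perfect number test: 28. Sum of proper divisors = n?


Proper divisors of 28: 1, 2, 4, 7, 14
Sum = 1 + 2 + 4 + 7 + 14 = 28

Yes, 28 is perfect (28 = 28)


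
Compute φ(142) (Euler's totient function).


142 = 2 × 71
Prime factors: 2, 71
φ(142) = 142 × (1-1/2) × (1-1/71)
= 142 × 1/2 × 70/71 = 70

φ(142) = 70


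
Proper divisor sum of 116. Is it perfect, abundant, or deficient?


Proper divisors: 1, 2, 4, 29, 58
Sum = 1 + 2 + 4 + 29 + 58 = 94
94 < 116 → deficient

s(116) = 94 (deficient)


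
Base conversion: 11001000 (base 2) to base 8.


11001000 (base 2) = 200 (decimal)
200 (decimal) = 310 (base 8)


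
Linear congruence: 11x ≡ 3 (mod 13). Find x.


GCD(11, 13) = 1, unique solution
a^(-1) mod 13 = 6
x = 6 * 3 mod 13 = 5

x ≡ 5 (mod 13)


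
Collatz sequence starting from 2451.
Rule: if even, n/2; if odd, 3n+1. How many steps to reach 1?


2451 → 7354 → 3677 → 11032 → 5516 → 2758 → 1379 → 4138 → 2069 → 6208 → 3104 → 1552 → 776 → 388 → 194 → 97 → 292 → 146 → 73 → 220 → 110 → 55 → 166 → 83 → 250 → 125 → 376 → 188 → 94 → 47 → 142 → 71 → 214 → 107 → 322 → 161 → 484 → 242 → 121 → 364 → 182 → 91 → 274 → 137 → 412 → 206 → 103 → 310 → 155 → 466 → 233 → 700 → 350 → 175 → 526 → 263 → 790 → 395 → 1186 → 593 → 1780 → 890 → 445 → 1336 → 668 → 334 → 167 → 502 → 251 → 754 → 377 → 1132 → 566 → 283 → 850 → 425 → 1276 → 638 → 319 → 958 → 479 → 1438 → 719 → 2158 → 1079 → 3238 → 1619 → 4858 → 2429 → 7288 → 3644 → 1822 → 911 → 2734 → 1367 → 4102 → 2051 → 6154 → 3077 → 9232 → 4616 → 2308 → 1154 → 577 → 1732 → 866 → 433 → 1300 → 650 → 325 → 976 → 488 → 244 → 122 → 61 → 184 → 92 → 46 → 23 → 70 → 35 → 106 → 53 → 160 → 80 → 40 → 20 → 10 → 5 → 16 → 8 → 4 → 2 → 1
Total steps = 133

133 steps


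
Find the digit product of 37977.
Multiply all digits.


3 × 7 × 9 × 7 × 7 = 9261


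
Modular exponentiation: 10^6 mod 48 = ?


10^1 mod 48 = 10
10^2 mod 48 = 4
10^3 mod 48 = 40
10^4 mod 48 = 16
10^5 mod 48 = 16
10^6 mod 48 = 16


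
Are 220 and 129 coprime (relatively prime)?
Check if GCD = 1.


Euclidean algorithm:
220 = 1 * 129 + 91
129 = 1 * 91 + 38
91 = 2 * 38 + 15
38 = 2 * 15 + 8
15 = 1 * 8 + 7
8 = 1 * 7 + 1
7 = 7 * 1 + 0
GCD(220, 129) = 1

Yes, coprime (GCD = 1)


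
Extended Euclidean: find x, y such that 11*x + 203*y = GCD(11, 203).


Tabular extended Euclidean (each row: r = 11*s + 203*t):
r=11, s=1, t=0
r=203, s=0, t=1
q=0: r=11, s=1, t=0   [11*(1) + 203*(0) = 11]
q=18: r=5, s=-18, t=1   [11*(-18) + 203*(1) = 5]
q=2: r=1, s=37, t=-2   [11*(37) + 203*(-2) = 1]
q=5: r=0, s=-203, t=11   [11*(-203) + 203*(11) = 0]
GCD = 1; from the row with r=1: x=37, y=-2
Check: 11*(37) + 203*(-2) = 407 - 406 = 1

GCD = 1, x = 37, y = -2


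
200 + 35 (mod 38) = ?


200 + 35 = 235
235 mod 38 = 7


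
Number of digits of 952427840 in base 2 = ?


952427840 in base 2 = 111000110001001110010101000000
Number of digits = 30

30 digits (base 2)


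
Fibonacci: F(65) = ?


Sequence: 1, 1, 2, 3, 5, 8, 13, 21, 34, 55, 89, 144, 233, 377, 610, 987, 1597, 2584, 4181, 6765, 10946, 17711, 28657, 46368, 75025, 121393, 196418, 317811, 514229, 832040, 1346269, 2178309, 3524578, 5702887, 9227465, 14930352, 24157817, 39088169, 63245986, 102334155, 165580141, 267914296, 433494437, 701408733, 1134903170, 1836311903, 2971215073, 4807526976, 7778742049, 12586269025, 20365011074, 32951280099, 53316291173, 86267571272, 139583862445, 225851433717, 365435296162, 591286729879, 956722026041, 1548008755920, 2504730781961, 4052739537881, 6557470319842, 10610209857723, 17167680177565
F(65) = 17167680177565


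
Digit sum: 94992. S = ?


9 + 4 + 9 + 9 + 2 = 33


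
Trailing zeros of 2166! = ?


floor(2166/5) = 433
floor(2166/25) = 86
floor(2166/125) = 17
floor(2166/625) = 3
Total = 539

539 trailing zeros


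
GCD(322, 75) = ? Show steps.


322 = 4 * 75 + 22
75 = 3 * 22 + 9
22 = 2 * 9 + 4
9 = 2 * 4 + 1
4 = 4 * 1 + 0
GCD = 1


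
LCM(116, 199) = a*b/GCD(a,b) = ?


GCD(116, 199) = 1
LCM = 116*199/1 = 23084/1 = 23084

LCM = 23084


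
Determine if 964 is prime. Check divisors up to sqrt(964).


964 / 2 = 482 (exact division)
964 is NOT prime.

No, 964 is not prime


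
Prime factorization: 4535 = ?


4535 / 5 = 907
907 / 907 = 1
4535 = 5 × 907


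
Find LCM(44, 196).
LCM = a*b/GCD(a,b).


GCD(44, 196) = 4
LCM = 44*196/4 = 8624/4 = 2156

LCM = 2156


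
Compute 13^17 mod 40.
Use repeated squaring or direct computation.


13^1 mod 40 = 13
13^2 mod 40 = 9
13^3 mod 40 = 37
13^4 mod 40 = 1
13^5 mod 40 = 13
13^6 mod 40 = 9
13^7 mod 40 = 37
13^8 mod 40 = 1
13^9 mod 40 = 13
13^10 mod 40 = 9
13^11 mod 40 = 37
13^12 mod 40 = 1
13^13 mod 40 = 13
13^14 mod 40 = 9
13^15 mod 40 = 37
13^16 mod 40 = 1
13^17 mod 40 = 13


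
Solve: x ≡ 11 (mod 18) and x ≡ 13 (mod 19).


M = 18*19 = 342
M1 = M/18 = 19, M2 = M/19 = 18
M1^(-1) mod 18 = 1, M2^(-1) mod 19 = 18
x = 11*19*1 + 13*18*18 = 4421
4421 mod 342 = 317
Check: 317 mod 18 = 11 ✓, 317 mod 19 = 13 ✓

x ≡ 317 (mod 342)


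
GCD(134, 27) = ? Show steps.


134 = 4 * 27 + 26
27 = 1 * 26 + 1
26 = 26 * 1 + 0
GCD = 1


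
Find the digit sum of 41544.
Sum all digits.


4 + 1 + 5 + 4 + 4 = 18
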